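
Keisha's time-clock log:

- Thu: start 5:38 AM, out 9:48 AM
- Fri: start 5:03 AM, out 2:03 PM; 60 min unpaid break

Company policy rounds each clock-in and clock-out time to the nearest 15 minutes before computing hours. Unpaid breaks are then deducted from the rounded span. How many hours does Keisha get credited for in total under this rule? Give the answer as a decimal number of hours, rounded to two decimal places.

Thu: in 5:38 AM→5:45 AM, out 9:48 AM→9:45 AM; 4 h 0 min
Fri: in 5:03 AM→5:00 AM, out 2:03 PM→2:00 PM; 9 h 0 min − 60 min = 8 h 0 min
Total credited: 12 h 0 min.

12.00 hours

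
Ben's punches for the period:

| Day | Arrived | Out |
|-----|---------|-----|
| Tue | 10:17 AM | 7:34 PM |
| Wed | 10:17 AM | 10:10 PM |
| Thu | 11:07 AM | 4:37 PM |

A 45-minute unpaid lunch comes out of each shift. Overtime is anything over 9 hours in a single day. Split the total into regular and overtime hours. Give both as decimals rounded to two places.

Tue: 10:17 AM–7:34 PM = 9 h 17 min; less 45 min break → 8 h 32 min
Wed: 10:17 AM–10:10 PM = 11 h 53 min; less 45 min break → 11 h 8 min
Thu: 11:07 AM–4:37 PM = 5 h 30 min; less 45 min break → 4 h 45 min
Tue reg 8 h 32 min / OT 0 h 0 min; Wed reg 9 h 0 min / OT 2 h 8 min; Thu reg 4 h 45 min / OT 0 h 0 min.
Totals: regular 22 h 17 min, overtime 2 h 8 min.

Regular 22.28 hours, overtime 2.13 hours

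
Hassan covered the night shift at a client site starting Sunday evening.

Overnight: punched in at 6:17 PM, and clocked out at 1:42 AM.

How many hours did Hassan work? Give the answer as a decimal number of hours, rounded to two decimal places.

Overnight: 6:17 PM → midnight = 5 h 43 min; midnight → 1:42 AM = 1 h 42 min; span 7 h 25 min

7.42 hours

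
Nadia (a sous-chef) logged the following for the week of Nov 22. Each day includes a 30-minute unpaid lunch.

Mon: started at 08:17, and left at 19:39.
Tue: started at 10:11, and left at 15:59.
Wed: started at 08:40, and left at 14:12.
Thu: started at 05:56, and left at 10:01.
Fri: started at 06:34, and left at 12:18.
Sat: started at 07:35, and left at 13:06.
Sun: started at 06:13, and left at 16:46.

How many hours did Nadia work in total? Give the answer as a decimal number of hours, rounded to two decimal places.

45.08 hours

Mon: 08:17–19:39 = 11 h 22 min; less 30 min break → 10 h 52 min
Tue: 10:11–15:59 = 5 h 48 min; less 30 min break → 5 h 18 min
Wed: 08:40–14:12 = 5 h 32 min; less 30 min break → 5 h 2 min
Thu: 05:56–10:01 = 4 h 5 min; less 30 min break → 3 h 35 min
Fri: 06:34–12:18 = 5 h 44 min; less 30 min break → 5 h 14 min
Sat: 07:35–13:06 = 5 h 31 min; less 30 min break → 5 h 1 min
Sun: 06:13–16:46 = 10 h 33 min; less 30 min break → 10 h 3 min
Total: 10 h 52 min + 5 h 18 min + 5 h 2 min + 3 h 35 min + 5 h 14 min + 5 h 1 min + 10 h 3 min = 45 h 5 min.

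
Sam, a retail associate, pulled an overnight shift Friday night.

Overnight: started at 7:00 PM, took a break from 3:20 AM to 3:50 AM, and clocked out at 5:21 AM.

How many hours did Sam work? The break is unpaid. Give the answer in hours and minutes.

Overnight: 7:00 PM → midnight = 5 h 0 min; midnight → 5:21 AM = 5 h 21 min; span 10 h 21 min; less 30 min break → 9 h 51 min

9 h 51 min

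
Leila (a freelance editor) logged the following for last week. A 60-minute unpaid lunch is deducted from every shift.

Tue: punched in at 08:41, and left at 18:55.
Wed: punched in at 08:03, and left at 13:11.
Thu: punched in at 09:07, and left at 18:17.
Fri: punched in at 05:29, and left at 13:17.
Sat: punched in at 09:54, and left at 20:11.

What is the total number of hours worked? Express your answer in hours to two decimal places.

37.62 hours

Tue: 08:41–18:55 = 10 h 14 min; less 60 min break → 9 h 14 min
Wed: 08:03–13:11 = 5 h 8 min; less 60 min break → 4 h 8 min
Thu: 09:07–18:17 = 9 h 10 min; less 60 min break → 8 h 10 min
Fri: 05:29–13:17 = 7 h 48 min; less 60 min break → 6 h 48 min
Sat: 09:54–20:11 = 10 h 17 min; less 60 min break → 9 h 17 min
Total: 9 h 14 min + 4 h 8 min + 8 h 10 min + 6 h 48 min + 9 h 17 min = 37 h 37 min.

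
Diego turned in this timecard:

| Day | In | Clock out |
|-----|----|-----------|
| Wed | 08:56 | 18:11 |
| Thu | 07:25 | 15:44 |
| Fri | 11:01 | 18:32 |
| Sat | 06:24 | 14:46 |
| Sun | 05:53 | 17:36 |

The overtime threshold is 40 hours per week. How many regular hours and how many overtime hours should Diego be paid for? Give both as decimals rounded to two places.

Wed: 08:56–18:11 = 9 h 15 min
Thu: 07:25–15:44 = 8 h 19 min
Fri: 11:01–18:32 = 7 h 31 min
Sat: 06:24–14:46 = 8 h 22 min
Sun: 05:53–17:36 = 11 h 43 min
Total worked: 45 h 10 min = 45.17 h.
Threshold 40 h → overtime 5 h 10 min, regular 40 h 0 min.

Regular 40.00 hours, overtime 5.17 hours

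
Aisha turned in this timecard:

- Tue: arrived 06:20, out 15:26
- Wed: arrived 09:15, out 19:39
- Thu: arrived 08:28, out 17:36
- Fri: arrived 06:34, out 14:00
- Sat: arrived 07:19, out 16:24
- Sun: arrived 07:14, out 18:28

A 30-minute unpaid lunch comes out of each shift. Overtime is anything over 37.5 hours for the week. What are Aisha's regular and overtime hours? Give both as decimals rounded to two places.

Regular 37.50 hours, overtime 15.88 hours

Tue: 06:20–15:26 = 9 h 6 min; less 30 min break → 8 h 36 min
Wed: 09:15–19:39 = 10 h 24 min; less 30 min break → 9 h 54 min
Thu: 08:28–17:36 = 9 h 8 min; less 30 min break → 8 h 38 min
Fri: 06:34–14:00 = 7 h 26 min; less 30 min break → 6 h 56 min
Sat: 07:19–16:24 = 9 h 5 min; less 30 min break → 8 h 35 min
Sun: 07:14–18:28 = 11 h 14 min; less 30 min break → 10 h 44 min
Total worked: 53 h 23 min = 53.38 h.
Threshold 37.5 h → overtime 15 h 53 min, regular 37 h 30 min.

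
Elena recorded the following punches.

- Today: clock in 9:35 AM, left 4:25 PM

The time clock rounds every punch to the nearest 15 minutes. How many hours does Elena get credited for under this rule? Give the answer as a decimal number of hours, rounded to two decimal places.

7.00 hours

Today: in 9:35 AM→9:30 AM, out 4:25 PM→4:30 PM; 7 h 0 min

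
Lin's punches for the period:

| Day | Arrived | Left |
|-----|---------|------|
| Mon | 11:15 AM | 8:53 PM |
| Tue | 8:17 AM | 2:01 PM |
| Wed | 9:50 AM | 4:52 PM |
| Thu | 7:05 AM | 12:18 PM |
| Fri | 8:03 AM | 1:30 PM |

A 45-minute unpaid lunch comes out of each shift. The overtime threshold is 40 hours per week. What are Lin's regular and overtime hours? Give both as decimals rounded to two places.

Regular 29.32 hours, overtime 0.00 hours

Mon: 11:15 AM–8:53 PM = 9 h 38 min; less 45 min break → 8 h 53 min
Tue: 8:17 AM–2:01 PM = 5 h 44 min; less 45 min break → 4 h 59 min
Wed: 9:50 AM–4:52 PM = 7 h 2 min; less 45 min break → 6 h 17 min
Thu: 7:05 AM–12:18 PM = 5 h 13 min; less 45 min break → 4 h 28 min
Fri: 8:03 AM–1:30 PM = 5 h 27 min; less 45 min break → 4 h 42 min
Total worked: 29 h 19 min = 29.32 h.
Threshold 40 h → overtime 0 h 0 min, regular 29 h 19 min.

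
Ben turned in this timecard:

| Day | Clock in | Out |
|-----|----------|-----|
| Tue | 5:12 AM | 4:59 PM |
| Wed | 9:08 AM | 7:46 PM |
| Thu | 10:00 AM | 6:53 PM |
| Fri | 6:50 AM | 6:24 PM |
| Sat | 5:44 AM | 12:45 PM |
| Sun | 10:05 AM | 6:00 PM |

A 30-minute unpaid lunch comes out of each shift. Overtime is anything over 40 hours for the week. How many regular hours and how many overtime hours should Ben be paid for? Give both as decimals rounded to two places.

Regular 40.00 hours, overtime 14.80 hours

Tue: 5:12 AM–4:59 PM = 11 h 47 min; less 30 min break → 11 h 17 min
Wed: 9:08 AM–7:46 PM = 10 h 38 min; less 30 min break → 10 h 8 min
Thu: 10:00 AM–6:53 PM = 8 h 53 min; less 30 min break → 8 h 23 min
Fri: 6:50 AM–6:24 PM = 11 h 34 min; less 30 min break → 11 h 4 min
Sat: 5:44 AM–12:45 PM = 7 h 1 min; less 30 min break → 6 h 31 min
Sun: 10:05 AM–6:00 PM = 7 h 55 min; less 30 min break → 7 h 25 min
Total worked: 54 h 48 min = 54.80 h.
Threshold 40 h → overtime 14 h 48 min, regular 40 h 0 min.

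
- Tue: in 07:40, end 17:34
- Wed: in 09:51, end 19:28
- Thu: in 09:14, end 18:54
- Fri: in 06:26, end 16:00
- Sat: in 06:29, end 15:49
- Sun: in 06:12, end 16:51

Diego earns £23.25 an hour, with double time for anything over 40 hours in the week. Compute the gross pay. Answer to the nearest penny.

Tue: 07:40–17:34 = 9 h 54 min
Wed: 09:51–19:28 = 9 h 37 min
Thu: 09:14–18:54 = 9 h 40 min
Fri: 06:26–16:00 = 9 h 34 min
Sat: 06:29–15:49 = 9 h 20 min
Sun: 06:12–16:51 = 10 h 39 min
Total worked: 58 h 44 min = 3524 min.
Regular 40 h 0 min = 2400 min at £23.25/h; overtime 18 h 44 min = 1124 min at £46.50/h.
Pay = (2400 × £23.25 + 1124 × £46.50) ÷ 60 = £1801.10.

£1801.10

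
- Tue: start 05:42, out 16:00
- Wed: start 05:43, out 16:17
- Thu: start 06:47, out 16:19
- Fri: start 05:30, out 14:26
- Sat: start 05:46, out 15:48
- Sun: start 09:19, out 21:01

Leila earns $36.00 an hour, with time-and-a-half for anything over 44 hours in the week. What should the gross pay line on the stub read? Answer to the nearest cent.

$2505.60

Tue: 05:42–16:00 = 10 h 18 min
Wed: 05:43–16:17 = 10 h 34 min
Thu: 06:47–16:19 = 9 h 32 min
Fri: 05:30–14:26 = 8 h 56 min
Sat: 05:46–15:48 = 10 h 2 min
Sun: 09:19–21:01 = 11 h 42 min
Total worked: 61 h 4 min = 3664 min.
Regular 44 h 0 min = 2640 min at $36.00/h; overtime 17 h 4 min = 1024 min at $54.00/h.
Pay = (2640 × $36.00 + 1024 × $54.00) ÷ 60 = $2505.60.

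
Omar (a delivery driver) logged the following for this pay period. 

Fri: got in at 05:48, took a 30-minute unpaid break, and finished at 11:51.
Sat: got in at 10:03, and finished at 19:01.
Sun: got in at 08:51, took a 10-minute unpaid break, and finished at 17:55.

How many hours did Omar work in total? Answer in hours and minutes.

23 h 25 min

Fri: 05:48–11:51 = 6 h 3 min; less 30 min break → 5 h 33 min
Sat: 10:03–19:01 = 8 h 58 min
Sun: 08:51–17:55 = 9 h 4 min; less 10 min break → 8 h 54 min
Total: 5 h 33 min + 8 h 58 min + 8 h 54 min = 23 h 25 min.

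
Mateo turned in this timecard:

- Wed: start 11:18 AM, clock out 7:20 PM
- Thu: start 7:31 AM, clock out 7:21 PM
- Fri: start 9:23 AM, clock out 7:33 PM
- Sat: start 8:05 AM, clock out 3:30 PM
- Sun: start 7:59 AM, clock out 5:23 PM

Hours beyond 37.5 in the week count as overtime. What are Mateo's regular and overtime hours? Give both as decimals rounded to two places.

Regular 37.50 hours, overtime 9.35 hours

Wed: 11:18 AM–7:20 PM = 8 h 2 min
Thu: 7:31 AM–7:21 PM = 11 h 50 min
Fri: 9:23 AM–7:33 PM = 10 h 10 min
Sat: 8:05 AM–3:30 PM = 7 h 25 min
Sun: 7:59 AM–5:23 PM = 9 h 24 min
Total worked: 46 h 51 min = 46.85 h.
Threshold 37.5 h → overtime 9 h 21 min, regular 37 h 30 min.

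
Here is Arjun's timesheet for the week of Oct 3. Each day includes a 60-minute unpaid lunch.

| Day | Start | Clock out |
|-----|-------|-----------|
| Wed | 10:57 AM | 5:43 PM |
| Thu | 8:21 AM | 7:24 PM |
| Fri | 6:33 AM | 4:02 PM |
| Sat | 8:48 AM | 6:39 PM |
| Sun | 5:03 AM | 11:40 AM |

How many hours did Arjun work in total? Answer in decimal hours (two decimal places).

Wed: 10:57 AM–5:43 PM = 6 h 46 min; less 60 min break → 5 h 46 min
Thu: 8:21 AM–7:24 PM = 11 h 3 min; less 60 min break → 10 h 3 min
Fri: 6:33 AM–4:02 PM = 9 h 29 min; less 60 min break → 8 h 29 min
Sat: 8:48 AM–6:39 PM = 9 h 51 min; less 60 min break → 8 h 51 min
Sun: 5:03 AM–11:40 AM = 6 h 37 min; less 60 min break → 5 h 37 min
Total: 5 h 46 min + 10 h 3 min + 8 h 29 min + 8 h 51 min + 5 h 37 min = 38 h 46 min.

38.77 hours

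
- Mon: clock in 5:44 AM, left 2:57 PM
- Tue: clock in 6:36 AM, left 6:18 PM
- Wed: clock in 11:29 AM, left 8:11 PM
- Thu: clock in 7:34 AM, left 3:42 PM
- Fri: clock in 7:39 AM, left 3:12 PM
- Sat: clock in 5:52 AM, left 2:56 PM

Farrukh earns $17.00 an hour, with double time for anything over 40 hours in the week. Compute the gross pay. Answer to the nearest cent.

$1168.47

Mon: 5:44 AM–2:57 PM = 9 h 13 min
Tue: 6:36 AM–6:18 PM = 11 h 42 min
Wed: 11:29 AM–8:11 PM = 8 h 42 min
Thu: 7:34 AM–3:42 PM = 8 h 8 min
Fri: 7:39 AM–3:12 PM = 7 h 33 min
Sat: 5:52 AM–2:56 PM = 9 h 4 min
Total worked: 54 h 22 min = 3262 min.
Regular 40 h 0 min = 2400 min at $17.00/h; overtime 14 h 22 min = 862 min at $34.00/h.
Pay = (2400 × $17.00 + 862 × $34.00) ÷ 60 = $1168.47.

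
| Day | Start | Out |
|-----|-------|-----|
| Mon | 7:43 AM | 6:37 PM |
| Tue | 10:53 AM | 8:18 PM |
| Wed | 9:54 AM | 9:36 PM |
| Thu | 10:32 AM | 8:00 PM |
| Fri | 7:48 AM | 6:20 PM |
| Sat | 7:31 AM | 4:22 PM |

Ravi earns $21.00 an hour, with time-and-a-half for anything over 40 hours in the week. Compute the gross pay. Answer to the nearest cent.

$1497.30

Mon: 7:43 AM–6:37 PM = 10 h 54 min
Tue: 10:53 AM–8:18 PM = 9 h 25 min
Wed: 9:54 AM–9:36 PM = 11 h 42 min
Thu: 10:32 AM–8:00 PM = 9 h 28 min
Fri: 7:48 AM–6:20 PM = 10 h 32 min
Sat: 7:31 AM–4:22 PM = 8 h 51 min
Total worked: 60 h 52 min = 3652 min.
Regular 40 h 0 min = 2400 min at $21.00/h; overtime 20 h 52 min = 1252 min at $31.50/h.
Pay = (2400 × $21.00 + 1252 × $31.50) ÷ 60 = $1497.30.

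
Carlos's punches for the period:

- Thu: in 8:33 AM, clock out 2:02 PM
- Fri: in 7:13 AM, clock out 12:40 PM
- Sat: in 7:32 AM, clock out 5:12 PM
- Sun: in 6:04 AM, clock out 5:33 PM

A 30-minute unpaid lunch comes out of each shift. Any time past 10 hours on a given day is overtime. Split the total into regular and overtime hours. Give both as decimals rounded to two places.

Thu: 8:33 AM–2:02 PM = 5 h 29 min; less 30 min break → 4 h 59 min
Fri: 7:13 AM–12:40 PM = 5 h 27 min; less 30 min break → 4 h 57 min
Sat: 7:32 AM–5:12 PM = 9 h 40 min; less 30 min break → 9 h 10 min
Sun: 6:04 AM–5:33 PM = 11 h 29 min; less 30 min break → 10 h 59 min
Thu reg 4 h 59 min / OT 0 h 0 min; Fri reg 4 h 57 min / OT 0 h 0 min; Sat reg 9 h 10 min / OT 0 h 0 min; Sun reg 10 h 0 min / OT 0 h 59 min.
Totals: regular 29 h 6 min, overtime 0 h 59 min.

Regular 29.10 hours, overtime 0.98 hours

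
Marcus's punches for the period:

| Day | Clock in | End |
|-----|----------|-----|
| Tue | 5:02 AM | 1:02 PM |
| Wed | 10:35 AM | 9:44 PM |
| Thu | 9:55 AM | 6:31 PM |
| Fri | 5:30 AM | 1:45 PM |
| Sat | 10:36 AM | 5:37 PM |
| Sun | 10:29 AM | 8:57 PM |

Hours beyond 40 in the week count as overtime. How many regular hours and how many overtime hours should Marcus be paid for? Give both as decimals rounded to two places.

Regular 40.00 hours, overtime 13.48 hours

Tue: 5:02 AM–1:02 PM = 8 h 0 min
Wed: 10:35 AM–9:44 PM = 11 h 9 min
Thu: 9:55 AM–6:31 PM = 8 h 36 min
Fri: 5:30 AM–1:45 PM = 8 h 15 min
Sat: 10:36 AM–5:37 PM = 7 h 1 min
Sun: 10:29 AM–8:57 PM = 10 h 28 min
Total worked: 53 h 29 min = 53.48 h.
Threshold 40 h → overtime 13 h 29 min, regular 40 h 0 min.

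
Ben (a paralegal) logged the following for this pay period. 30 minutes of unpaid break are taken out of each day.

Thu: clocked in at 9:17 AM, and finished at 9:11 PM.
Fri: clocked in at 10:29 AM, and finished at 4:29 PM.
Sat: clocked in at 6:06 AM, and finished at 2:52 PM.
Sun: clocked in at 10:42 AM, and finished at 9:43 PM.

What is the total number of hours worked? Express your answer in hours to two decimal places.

Thu: 9:17 AM–9:11 PM = 11 h 54 min; less 30 min break → 11 h 24 min
Fri: 10:29 AM–4:29 PM = 6 h 0 min; less 30 min break → 5 h 30 min
Sat: 6:06 AM–2:52 PM = 8 h 46 min; less 30 min break → 8 h 16 min
Sun: 10:42 AM–9:43 PM = 11 h 1 min; less 30 min break → 10 h 31 min
Total: 11 h 24 min + 5 h 30 min + 8 h 16 min + 10 h 31 min = 35 h 41 min.

35.68 hours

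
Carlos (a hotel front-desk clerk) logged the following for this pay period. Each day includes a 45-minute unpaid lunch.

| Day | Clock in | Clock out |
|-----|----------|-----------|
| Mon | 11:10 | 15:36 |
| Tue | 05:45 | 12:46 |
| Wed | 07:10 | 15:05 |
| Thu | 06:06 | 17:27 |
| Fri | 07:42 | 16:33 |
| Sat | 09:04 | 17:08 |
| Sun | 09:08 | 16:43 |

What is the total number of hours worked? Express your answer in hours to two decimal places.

49.97 hours

Mon: 11:10–15:36 = 4 h 26 min; less 45 min break → 3 h 41 min
Tue: 05:45–12:46 = 7 h 1 min; less 45 min break → 6 h 16 min
Wed: 07:10–15:05 = 7 h 55 min; less 45 min break → 7 h 10 min
Thu: 06:06–17:27 = 11 h 21 min; less 45 min break → 10 h 36 min
Fri: 07:42–16:33 = 8 h 51 min; less 45 min break → 8 h 6 min
Sat: 09:04–17:08 = 8 h 4 min; less 45 min break → 7 h 19 min
Sun: 09:08–16:43 = 7 h 35 min; less 45 min break → 6 h 50 min
Total: 3 h 41 min + 6 h 16 min + 7 h 10 min + 10 h 36 min + 8 h 6 min + 7 h 19 min + 6 h 50 min = 49 h 58 min.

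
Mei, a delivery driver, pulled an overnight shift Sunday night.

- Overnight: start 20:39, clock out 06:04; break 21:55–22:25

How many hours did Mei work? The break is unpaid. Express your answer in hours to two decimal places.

8.92 hours

Overnight: 20:39 → midnight = 3 h 21 min; midnight → 06:04 = 6 h 4 min; span 9 h 25 min; less 30 min break → 8 h 55 min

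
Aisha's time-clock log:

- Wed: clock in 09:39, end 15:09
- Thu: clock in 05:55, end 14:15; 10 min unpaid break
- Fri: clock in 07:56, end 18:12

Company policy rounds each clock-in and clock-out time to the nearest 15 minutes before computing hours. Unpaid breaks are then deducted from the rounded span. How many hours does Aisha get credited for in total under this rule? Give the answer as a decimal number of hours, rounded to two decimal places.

Wed: in 09:39→09:45, out 15:09→15:15; 5 h 30 min
Thu: in 05:55→06:00, out 14:15→14:15; 8 h 15 min − 10 min = 8 h 5 min
Fri: in 07:56→08:00, out 18:12→18:15; 10 h 15 min
Total credited: 23 h 50 min.

23.83 hours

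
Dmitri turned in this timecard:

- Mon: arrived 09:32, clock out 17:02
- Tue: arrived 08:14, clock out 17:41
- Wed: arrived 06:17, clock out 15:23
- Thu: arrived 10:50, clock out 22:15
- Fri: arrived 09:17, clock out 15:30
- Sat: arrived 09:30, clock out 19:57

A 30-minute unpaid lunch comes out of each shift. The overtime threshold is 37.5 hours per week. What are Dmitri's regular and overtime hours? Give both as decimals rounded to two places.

Mon: 09:32–17:02 = 7 h 30 min; less 30 min break → 7 h 0 min
Tue: 08:14–17:41 = 9 h 27 min; less 30 min break → 8 h 57 min
Wed: 06:17–15:23 = 9 h 6 min; less 30 min break → 8 h 36 min
Thu: 10:50–22:15 = 11 h 25 min; less 30 min break → 10 h 55 min
Fri: 09:17–15:30 = 6 h 13 min; less 30 min break → 5 h 43 min
Sat: 09:30–19:57 = 10 h 27 min; less 30 min break → 9 h 57 min
Total worked: 51 h 8 min = 51.13 h.
Threshold 37.5 h → overtime 13 h 38 min, regular 37 h 30 min.

Regular 37.50 hours, overtime 13.63 hours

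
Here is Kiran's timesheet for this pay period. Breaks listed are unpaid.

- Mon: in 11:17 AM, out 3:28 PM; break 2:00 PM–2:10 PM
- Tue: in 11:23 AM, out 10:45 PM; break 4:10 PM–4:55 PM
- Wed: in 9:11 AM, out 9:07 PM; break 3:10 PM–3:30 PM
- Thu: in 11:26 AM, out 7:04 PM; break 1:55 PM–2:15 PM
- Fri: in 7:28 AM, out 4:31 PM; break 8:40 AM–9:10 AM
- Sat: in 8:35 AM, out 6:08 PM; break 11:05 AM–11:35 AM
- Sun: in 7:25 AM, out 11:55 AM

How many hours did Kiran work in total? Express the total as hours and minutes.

Mon: 11:17 AM–3:28 PM = 4 h 11 min; less 10 min break → 4 h 1 min
Tue: 11:23 AM–10:45 PM = 11 h 22 min; less 45 min break → 10 h 37 min
Wed: 9:11 AM–9:07 PM = 11 h 56 min; less 20 min break → 11 h 36 min
Thu: 11:26 AM–7:04 PM = 7 h 38 min; less 20 min break → 7 h 18 min
Fri: 7:28 AM–4:31 PM = 9 h 3 min; less 30 min break → 8 h 33 min
Sat: 8:35 AM–6:08 PM = 9 h 33 min; less 30 min break → 9 h 3 min
Sun: 7:25 AM–11:55 AM = 4 h 30 min
Total: 4 h 1 min + 10 h 37 min + 11 h 36 min + 7 h 18 min + 8 h 33 min + 9 h 3 min + 4 h 30 min = 55 h 38 min.

55 h 38 min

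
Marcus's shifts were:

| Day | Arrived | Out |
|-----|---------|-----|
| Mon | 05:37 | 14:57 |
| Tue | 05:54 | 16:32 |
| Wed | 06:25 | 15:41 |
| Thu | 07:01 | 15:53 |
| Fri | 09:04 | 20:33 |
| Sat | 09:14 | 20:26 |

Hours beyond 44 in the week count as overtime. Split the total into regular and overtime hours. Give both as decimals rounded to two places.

Mon: 05:37–14:57 = 9 h 20 min
Tue: 05:54–16:32 = 10 h 38 min
Wed: 06:25–15:41 = 9 h 16 min
Thu: 07:01–15:53 = 8 h 52 min
Fri: 09:04–20:33 = 11 h 29 min
Sat: 09:14–20:26 = 11 h 12 min
Total worked: 60 h 47 min = 60.78 h.
Threshold 44 h → overtime 16 h 47 min, regular 44 h 0 min.

Regular 44.00 hours, overtime 16.78 hours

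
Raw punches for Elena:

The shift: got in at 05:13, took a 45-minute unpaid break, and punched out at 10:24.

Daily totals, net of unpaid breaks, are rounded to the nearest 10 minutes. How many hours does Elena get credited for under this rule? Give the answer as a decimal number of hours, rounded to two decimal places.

The shift: 05:13–10:24 = 5 h 11 min − 45 min = 4 h 26 min → rounds to 4 h 30 min

4.50 hours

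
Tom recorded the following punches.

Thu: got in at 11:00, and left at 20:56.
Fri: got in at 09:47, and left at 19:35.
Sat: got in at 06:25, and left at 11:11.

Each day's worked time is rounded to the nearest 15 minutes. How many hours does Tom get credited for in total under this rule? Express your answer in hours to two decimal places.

Thu: 11:00–20:56 = 9 h 56 min → rounds to 10 h 0 min
Fri: 09:47–19:35 = 9 h 48 min → rounds to 9 h 45 min
Sat: 06:25–11:11 = 4 h 46 min → rounds to 4 h 45 min
Total credited: 24 h 30 min.

24.50 hours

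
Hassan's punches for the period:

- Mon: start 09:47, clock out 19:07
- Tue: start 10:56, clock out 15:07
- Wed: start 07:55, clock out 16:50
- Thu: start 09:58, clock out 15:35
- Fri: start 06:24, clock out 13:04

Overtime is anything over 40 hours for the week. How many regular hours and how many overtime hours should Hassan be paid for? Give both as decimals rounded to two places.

Regular 34.72 hours, overtime 0.00 hours

Mon: 09:47–19:07 = 9 h 20 min
Tue: 10:56–15:07 = 4 h 11 min
Wed: 07:55–16:50 = 8 h 55 min
Thu: 09:58–15:35 = 5 h 37 min
Fri: 06:24–13:04 = 6 h 40 min
Total worked: 34 h 43 min = 34.72 h.
Threshold 40 h → overtime 0 h 0 min, regular 34 h 43 min.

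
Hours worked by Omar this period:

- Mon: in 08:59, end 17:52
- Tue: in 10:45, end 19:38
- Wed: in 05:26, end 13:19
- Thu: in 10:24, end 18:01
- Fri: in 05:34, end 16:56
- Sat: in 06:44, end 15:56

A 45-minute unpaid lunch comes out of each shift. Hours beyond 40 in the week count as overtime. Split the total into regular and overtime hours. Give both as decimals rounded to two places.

Regular 40.00 hours, overtime 9.33 hours

Mon: 08:59–17:52 = 8 h 53 min; less 45 min break → 8 h 8 min
Tue: 10:45–19:38 = 8 h 53 min; less 45 min break → 8 h 8 min
Wed: 05:26–13:19 = 7 h 53 min; less 45 min break → 7 h 8 min
Thu: 10:24–18:01 = 7 h 37 min; less 45 min break → 6 h 52 min
Fri: 05:34–16:56 = 11 h 22 min; less 45 min break → 10 h 37 min
Sat: 06:44–15:56 = 9 h 12 min; less 45 min break → 8 h 27 min
Total worked: 49 h 20 min = 49.33 h.
Threshold 40 h → overtime 9 h 20 min, regular 40 h 0 min.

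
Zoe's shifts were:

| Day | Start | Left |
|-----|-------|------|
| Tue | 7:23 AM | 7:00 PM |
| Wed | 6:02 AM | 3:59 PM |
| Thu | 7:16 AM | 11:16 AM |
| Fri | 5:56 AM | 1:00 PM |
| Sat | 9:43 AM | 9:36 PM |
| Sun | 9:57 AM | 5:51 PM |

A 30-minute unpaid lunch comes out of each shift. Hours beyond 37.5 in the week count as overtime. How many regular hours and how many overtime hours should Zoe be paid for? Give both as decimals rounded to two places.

Tue: 7:23 AM–7:00 PM = 11 h 37 min; less 30 min break → 11 h 7 min
Wed: 6:02 AM–3:59 PM = 9 h 57 min; less 30 min break → 9 h 27 min
Thu: 7:16 AM–11:16 AM = 4 h 0 min; less 30 min break → 3 h 30 min
Fri: 5:56 AM–1:00 PM = 7 h 4 min; less 30 min break → 6 h 34 min
Sat: 9:43 AM–9:36 PM = 11 h 53 min; less 30 min break → 11 h 23 min
Sun: 9:57 AM–5:51 PM = 7 h 54 min; less 30 min break → 7 h 24 min
Total worked: 49 h 25 min = 49.42 h.
Threshold 37.5 h → overtime 11 h 55 min, regular 37 h 30 min.

Regular 37.50 hours, overtime 11.92 hours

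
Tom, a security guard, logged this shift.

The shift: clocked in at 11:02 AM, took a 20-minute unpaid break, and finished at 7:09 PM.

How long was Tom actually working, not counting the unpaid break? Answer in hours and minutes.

The shift: 11:02 AM–7:09 PM = 8 h 7 min; less 20 min break → 7 h 47 min

7 h 47 min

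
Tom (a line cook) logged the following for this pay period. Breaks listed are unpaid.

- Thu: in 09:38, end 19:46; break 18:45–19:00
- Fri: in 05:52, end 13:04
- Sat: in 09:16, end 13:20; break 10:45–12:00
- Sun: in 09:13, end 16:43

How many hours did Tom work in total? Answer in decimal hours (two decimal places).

Thu: 09:38–19:46 = 10 h 8 min; less 15 min break → 9 h 53 min
Fri: 05:52–13:04 = 7 h 12 min
Sat: 09:16–13:20 = 4 h 4 min; less 75 min break → 2 h 49 min
Sun: 09:13–16:43 = 7 h 30 min
Total: 9 h 53 min + 7 h 12 min + 2 h 49 min + 7 h 30 min = 27 h 24 min.

27.40 hours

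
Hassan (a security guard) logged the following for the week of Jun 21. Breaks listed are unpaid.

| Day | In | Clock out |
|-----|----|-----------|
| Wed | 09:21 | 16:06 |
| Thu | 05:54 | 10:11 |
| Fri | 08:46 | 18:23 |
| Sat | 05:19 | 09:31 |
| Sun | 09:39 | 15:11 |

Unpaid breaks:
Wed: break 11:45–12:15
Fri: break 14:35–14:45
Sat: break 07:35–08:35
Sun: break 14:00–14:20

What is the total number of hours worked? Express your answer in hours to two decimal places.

Wed: 09:21–16:06 = 6 h 45 min; less 30 min break → 6 h 15 min
Thu: 05:54–10:11 = 4 h 17 min
Fri: 08:46–18:23 = 9 h 37 min; less 10 min break → 9 h 27 min
Sat: 05:19–09:31 = 4 h 12 min; less 60 min break → 3 h 12 min
Sun: 09:39–15:11 = 5 h 32 min; less 20 min break → 5 h 12 min
Total: 6 h 15 min + 4 h 17 min + 9 h 27 min + 3 h 12 min + 5 h 12 min = 28 h 23 min.

28.38 hours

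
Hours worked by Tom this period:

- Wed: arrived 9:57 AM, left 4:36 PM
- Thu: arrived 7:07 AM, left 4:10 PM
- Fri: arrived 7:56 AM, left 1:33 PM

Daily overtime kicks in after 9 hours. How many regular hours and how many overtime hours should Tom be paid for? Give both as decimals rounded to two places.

Regular 21.27 hours, overtime 0.05 hours

Wed: 9:57 AM–4:36 PM = 6 h 39 min
Thu: 7:07 AM–4:10 PM = 9 h 3 min
Fri: 7:56 AM–1:33 PM = 5 h 37 min
Wed reg 6 h 39 min / OT 0 h 0 min; Thu reg 9 h 0 min / OT 0 h 3 min; Fri reg 5 h 37 min / OT 0 h 0 min.
Totals: regular 21 h 16 min, overtime 0 h 3 min.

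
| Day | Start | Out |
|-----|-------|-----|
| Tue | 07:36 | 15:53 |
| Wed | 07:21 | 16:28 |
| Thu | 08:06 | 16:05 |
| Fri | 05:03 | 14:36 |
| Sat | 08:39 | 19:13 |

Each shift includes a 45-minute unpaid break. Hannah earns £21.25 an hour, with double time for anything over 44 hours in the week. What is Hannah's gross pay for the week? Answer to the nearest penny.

Tue: 07:36–15:53 = 8 h 17 min; less 45 min break → 7 h 32 min
Wed: 07:21–16:28 = 9 h 7 min; less 45 min break → 8 h 22 min
Thu: 08:06–16:05 = 7 h 59 min; less 45 min break → 7 h 14 min
Fri: 05:03–14:36 = 9 h 33 min; less 45 min break → 8 h 48 min
Sat: 08:39–19:13 = 10 h 34 min; less 45 min break → 9 h 49 min
Total worked: 41 h 45 min = 2505 min.
Regular 41 h 45 min = 2505 min at £21.25/h; overtime 0 h 0 min = 0 min at £42.50/h.
Pay = (2505 × £21.25 + 0 × £42.50) ÷ 60 = £887.19.

£887.19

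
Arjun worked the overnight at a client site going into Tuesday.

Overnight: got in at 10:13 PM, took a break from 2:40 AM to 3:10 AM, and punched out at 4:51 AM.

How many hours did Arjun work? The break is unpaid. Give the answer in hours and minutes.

Overnight: 10:13 PM → midnight = 1 h 47 min; midnight → 4:51 AM = 4 h 51 min; span 6 h 38 min; less 30 min break → 6 h 8 min

6 h 8 min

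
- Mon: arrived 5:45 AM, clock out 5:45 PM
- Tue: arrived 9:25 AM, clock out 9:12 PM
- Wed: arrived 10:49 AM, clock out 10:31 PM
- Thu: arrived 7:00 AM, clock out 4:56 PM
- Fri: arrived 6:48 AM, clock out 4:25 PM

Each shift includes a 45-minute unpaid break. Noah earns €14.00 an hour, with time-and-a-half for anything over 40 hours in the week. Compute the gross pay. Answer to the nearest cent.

Mon: 5:45 AM–5:45 PM = 12 h 0 min; less 45 min break → 11 h 15 min
Tue: 9:25 AM–9:12 PM = 11 h 47 min; less 45 min break → 11 h 2 min
Wed: 10:49 AM–10:31 PM = 11 h 42 min; less 45 min break → 10 h 57 min
Thu: 7:00 AM–4:56 PM = 9 h 56 min; less 45 min break → 9 h 11 min
Fri: 6:48 AM–4:25 PM = 9 h 37 min; less 45 min break → 8 h 52 min
Total worked: 51 h 17 min = 3077 min.
Regular 40 h 0 min = 2400 min at €14.00/h; overtime 11 h 17 min = 677 min at €21.00/h.
Pay = (2400 × €14.00 + 677 × €21.00) ÷ 60 = €796.95.

€796.95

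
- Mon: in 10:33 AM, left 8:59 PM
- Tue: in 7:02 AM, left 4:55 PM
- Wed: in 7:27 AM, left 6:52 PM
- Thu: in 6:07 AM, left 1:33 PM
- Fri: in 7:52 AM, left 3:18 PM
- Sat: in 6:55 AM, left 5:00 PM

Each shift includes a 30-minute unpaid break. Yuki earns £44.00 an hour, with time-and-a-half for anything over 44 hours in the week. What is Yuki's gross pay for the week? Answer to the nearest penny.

£2575.10

Mon: 10:33 AM–8:59 PM = 10 h 26 min; less 30 min break → 9 h 56 min
Tue: 7:02 AM–4:55 PM = 9 h 53 min; less 30 min break → 9 h 23 min
Wed: 7:27 AM–6:52 PM = 11 h 25 min; less 30 min break → 10 h 55 min
Thu: 6:07 AM–1:33 PM = 7 h 26 min; less 30 min break → 6 h 56 min
Fri: 7:52 AM–3:18 PM = 7 h 26 min; less 30 min break → 6 h 56 min
Sat: 6:55 AM–5:00 PM = 10 h 5 min; less 30 min break → 9 h 35 min
Total worked: 53 h 41 min = 3221 min.
Regular 44 h 0 min = 2640 min at £44.00/h; overtime 9 h 41 min = 581 min at £66.00/h.
Pay = (2640 × £44.00 + 581 × £66.00) ÷ 60 = £2575.10.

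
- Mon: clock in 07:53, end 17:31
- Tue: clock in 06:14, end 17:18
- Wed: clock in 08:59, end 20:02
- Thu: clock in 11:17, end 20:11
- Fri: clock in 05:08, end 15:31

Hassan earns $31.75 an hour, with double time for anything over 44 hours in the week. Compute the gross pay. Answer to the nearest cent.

Mon: 07:53–17:31 = 9 h 38 min
Tue: 06:14–17:18 = 11 h 4 min
Wed: 08:59–20:02 = 11 h 3 min
Thu: 11:17–20:11 = 8 h 54 min
Fri: 05:08–15:31 = 10 h 23 min
Total worked: 51 h 2 min = 3062 min.
Regular 44 h 0 min = 2640 min at $31.75/h; overtime 7 h 2 min = 422 min at $63.50/h.
Pay = (2640 × $31.75 + 422 × $63.50) ÷ 60 = $1843.62.

$1843.62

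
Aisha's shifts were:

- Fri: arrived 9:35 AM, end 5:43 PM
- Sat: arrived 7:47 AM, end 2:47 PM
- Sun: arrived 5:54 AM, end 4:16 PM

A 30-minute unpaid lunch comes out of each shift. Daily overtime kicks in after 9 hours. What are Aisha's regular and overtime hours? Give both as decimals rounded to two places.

Fri: 9:35 AM–5:43 PM = 8 h 8 min; less 30 min break → 7 h 38 min
Sat: 7:47 AM–2:47 PM = 7 h 0 min; less 30 min break → 6 h 30 min
Sun: 5:54 AM–4:16 PM = 10 h 22 min; less 30 min break → 9 h 52 min
Fri reg 7 h 38 min / OT 0 h 0 min; Sat reg 6 h 30 min / OT 0 h 0 min; Sun reg 9 h 0 min / OT 0 h 52 min.
Totals: regular 23 h 8 min, overtime 0 h 52 min.

Regular 23.13 hours, overtime 0.87 hours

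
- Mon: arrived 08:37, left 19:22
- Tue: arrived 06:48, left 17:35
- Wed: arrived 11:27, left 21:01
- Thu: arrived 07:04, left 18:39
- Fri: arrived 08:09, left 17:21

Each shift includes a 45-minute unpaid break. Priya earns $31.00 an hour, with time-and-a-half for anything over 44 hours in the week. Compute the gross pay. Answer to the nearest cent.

Mon: 08:37–19:22 = 10 h 45 min; less 45 min break → 10 h 0 min
Tue: 06:48–17:35 = 10 h 47 min; less 45 min break → 10 h 2 min
Wed: 11:27–21:01 = 9 h 34 min; less 45 min break → 8 h 49 min
Thu: 07:04–18:39 = 11 h 35 min; less 45 min break → 10 h 50 min
Fri: 08:09–17:21 = 9 h 12 min; less 45 min break → 8 h 27 min
Total worked: 48 h 8 min = 2888 min.
Regular 44 h 0 min = 2640 min at $31.00/h; overtime 4 h 8 min = 248 min at $46.50/h.
Pay = (2640 × $31.00 + 248 × $46.50) ÷ 60 = $1556.20.

$1556.20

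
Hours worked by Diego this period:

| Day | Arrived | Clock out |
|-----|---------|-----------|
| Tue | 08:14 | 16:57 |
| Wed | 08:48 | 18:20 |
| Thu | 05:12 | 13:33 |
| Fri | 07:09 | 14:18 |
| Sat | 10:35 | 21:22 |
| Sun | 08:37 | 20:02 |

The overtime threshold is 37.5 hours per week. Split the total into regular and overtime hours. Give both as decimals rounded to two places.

Tue: 08:14–16:57 = 8 h 43 min
Wed: 08:48–18:20 = 9 h 32 min
Thu: 05:12–13:33 = 8 h 21 min
Fri: 07:09–14:18 = 7 h 9 min
Sat: 10:35–21:22 = 10 h 47 min
Sun: 08:37–20:02 = 11 h 25 min
Total worked: 55 h 57 min = 55.95 h.
Threshold 37.5 h → overtime 18 h 27 min, regular 37 h 30 min.

Regular 37.50 hours, overtime 18.45 hours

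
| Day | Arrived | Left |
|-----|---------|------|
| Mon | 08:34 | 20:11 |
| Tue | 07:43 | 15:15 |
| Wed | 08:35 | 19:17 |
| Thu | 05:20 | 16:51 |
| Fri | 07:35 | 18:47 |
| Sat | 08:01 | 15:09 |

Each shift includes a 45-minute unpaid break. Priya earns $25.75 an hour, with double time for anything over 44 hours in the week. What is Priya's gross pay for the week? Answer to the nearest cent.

Mon: 08:34–20:11 = 11 h 37 min; less 45 min break → 10 h 52 min
Tue: 07:43–15:15 = 7 h 32 min; less 45 min break → 6 h 47 min
Wed: 08:35–19:17 = 10 h 42 min; less 45 min break → 9 h 57 min
Thu: 05:20–16:51 = 11 h 31 min; less 45 min break → 10 h 46 min
Fri: 07:35–18:47 = 11 h 12 min; less 45 min break → 10 h 27 min
Sat: 08:01–15:09 = 7 h 8 min; less 45 min break → 6 h 23 min
Total worked: 55 h 12 min = 3312 min.
Regular 44 h 0 min = 2640 min at $25.75/h; overtime 11 h 12 min = 672 min at $51.50/h.
Pay = (2640 × $25.75 + 672 × $51.50) ÷ 60 = $1709.80.

$1709.80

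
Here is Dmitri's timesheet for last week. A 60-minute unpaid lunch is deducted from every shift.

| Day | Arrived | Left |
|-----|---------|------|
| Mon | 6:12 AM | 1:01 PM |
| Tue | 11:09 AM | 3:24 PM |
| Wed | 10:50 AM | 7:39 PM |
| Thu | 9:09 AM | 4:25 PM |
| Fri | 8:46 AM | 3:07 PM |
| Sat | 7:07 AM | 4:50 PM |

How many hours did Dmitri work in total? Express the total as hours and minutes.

37 h 13 min

Mon: 6:12 AM–1:01 PM = 6 h 49 min; less 60 min break → 5 h 49 min
Tue: 11:09 AM–3:24 PM = 4 h 15 min; less 60 min break → 3 h 15 min
Wed: 10:50 AM–7:39 PM = 8 h 49 min; less 60 min break → 7 h 49 min
Thu: 9:09 AM–4:25 PM = 7 h 16 min; less 60 min break → 6 h 16 min
Fri: 8:46 AM–3:07 PM = 6 h 21 min; less 60 min break → 5 h 21 min
Sat: 7:07 AM–4:50 PM = 9 h 43 min; less 60 min break → 8 h 43 min
Total: 5 h 49 min + 3 h 15 min + 7 h 49 min + 6 h 16 min + 5 h 21 min + 8 h 43 min = 37 h 13 min.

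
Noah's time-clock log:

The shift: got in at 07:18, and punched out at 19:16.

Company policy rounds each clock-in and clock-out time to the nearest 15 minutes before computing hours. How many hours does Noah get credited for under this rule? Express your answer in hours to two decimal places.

12.00 hours

The shift: in 07:18→07:15, out 19:16→19:15; 12 h 0 min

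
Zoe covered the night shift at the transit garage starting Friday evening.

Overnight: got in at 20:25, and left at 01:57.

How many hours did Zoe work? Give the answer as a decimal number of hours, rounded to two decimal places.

Overnight: 20:25 → midnight = 3 h 35 min; midnight → 01:57 = 1 h 57 min; span 5 h 32 min

5.53 hours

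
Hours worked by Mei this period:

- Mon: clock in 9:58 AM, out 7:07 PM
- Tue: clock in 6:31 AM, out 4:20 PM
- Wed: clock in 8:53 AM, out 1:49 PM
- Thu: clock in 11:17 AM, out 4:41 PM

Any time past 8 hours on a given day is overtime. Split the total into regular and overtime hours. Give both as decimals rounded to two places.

Mon: 9:58 AM–7:07 PM = 9 h 9 min
Tue: 6:31 AM–4:20 PM = 9 h 49 min
Wed: 8:53 AM–1:49 PM = 4 h 56 min
Thu: 11:17 AM–4:41 PM = 5 h 24 min
Mon reg 8 h 0 min / OT 1 h 9 min; Tue reg 8 h 0 min / OT 1 h 49 min; Wed reg 4 h 56 min / OT 0 h 0 min; Thu reg 5 h 24 min / OT 0 h 0 min.
Totals: regular 26 h 20 min, overtime 2 h 58 min.

Regular 26.33 hours, overtime 2.97 hours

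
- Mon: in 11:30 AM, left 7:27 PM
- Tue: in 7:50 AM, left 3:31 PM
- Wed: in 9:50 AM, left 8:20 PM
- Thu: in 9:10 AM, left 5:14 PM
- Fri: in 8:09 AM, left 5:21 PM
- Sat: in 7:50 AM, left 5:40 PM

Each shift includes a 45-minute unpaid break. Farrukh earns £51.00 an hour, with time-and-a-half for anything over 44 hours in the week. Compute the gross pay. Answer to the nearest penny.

£2606.10

Mon: 11:30 AM–7:27 PM = 7 h 57 min; less 45 min break → 7 h 12 min
Tue: 7:50 AM–3:31 PM = 7 h 41 min; less 45 min break → 6 h 56 min
Wed: 9:50 AM–8:20 PM = 10 h 30 min; less 45 min break → 9 h 45 min
Thu: 9:10 AM–5:14 PM = 8 h 4 min; less 45 min break → 7 h 19 min
Fri: 8:09 AM–5:21 PM = 9 h 12 min; less 45 min break → 8 h 27 min
Sat: 7:50 AM–5:40 PM = 9 h 50 min; less 45 min break → 9 h 5 min
Total worked: 48 h 44 min = 2924 min.
Regular 44 h 0 min = 2640 min at £51.00/h; overtime 4 h 44 min = 284 min at £76.50/h.
Pay = (2640 × £51.00 + 284 × £76.50) ÷ 60 = £2606.10.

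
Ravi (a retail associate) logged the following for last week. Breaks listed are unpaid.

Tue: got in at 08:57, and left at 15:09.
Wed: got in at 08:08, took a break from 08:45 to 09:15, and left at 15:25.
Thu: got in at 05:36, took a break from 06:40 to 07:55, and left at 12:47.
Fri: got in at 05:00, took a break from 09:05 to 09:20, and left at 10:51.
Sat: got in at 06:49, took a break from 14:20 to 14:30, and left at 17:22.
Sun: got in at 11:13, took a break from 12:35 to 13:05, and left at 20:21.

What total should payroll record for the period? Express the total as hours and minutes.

43 h 32 min

Tue: 08:57–15:09 = 6 h 12 min
Wed: 08:08–15:25 = 7 h 17 min; less 30 min break → 6 h 47 min
Thu: 05:36–12:47 = 7 h 11 min; less 75 min break → 5 h 56 min
Fri: 05:00–10:51 = 5 h 51 min; less 15 min break → 5 h 36 min
Sat: 06:49–17:22 = 10 h 33 min; less 10 min break → 10 h 23 min
Sun: 11:13–20:21 = 9 h 8 min; less 30 min break → 8 h 38 min
Total: 6 h 12 min + 6 h 47 min + 5 h 56 min + 5 h 36 min + 10 h 23 min + 8 h 38 min = 43 h 32 min.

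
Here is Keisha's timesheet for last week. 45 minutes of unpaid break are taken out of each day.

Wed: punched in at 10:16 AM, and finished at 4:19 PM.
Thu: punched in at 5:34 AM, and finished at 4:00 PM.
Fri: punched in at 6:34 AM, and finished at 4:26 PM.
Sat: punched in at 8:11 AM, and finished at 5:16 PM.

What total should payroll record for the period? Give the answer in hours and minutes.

32 h 26 min

Wed: 10:16 AM–4:19 PM = 6 h 3 min; less 45 min break → 5 h 18 min
Thu: 5:34 AM–4:00 PM = 10 h 26 min; less 45 min break → 9 h 41 min
Fri: 6:34 AM–4:26 PM = 9 h 52 min; less 45 min break → 9 h 7 min
Sat: 8:11 AM–5:16 PM = 9 h 5 min; less 45 min break → 8 h 20 min
Total: 5 h 18 min + 9 h 41 min + 9 h 7 min + 8 h 20 min = 32 h 26 min.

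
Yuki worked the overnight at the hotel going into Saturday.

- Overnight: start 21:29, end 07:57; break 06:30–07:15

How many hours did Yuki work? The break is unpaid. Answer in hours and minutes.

9 h 43 min

Overnight: 21:29 → midnight = 2 h 31 min; midnight → 07:57 = 7 h 57 min; span 10 h 28 min; less 45 min break → 9 h 43 min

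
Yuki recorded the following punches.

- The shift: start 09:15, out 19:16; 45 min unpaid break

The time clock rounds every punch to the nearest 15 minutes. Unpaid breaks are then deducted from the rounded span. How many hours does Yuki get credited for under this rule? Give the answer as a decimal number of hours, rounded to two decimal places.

9.25 hours

The shift: in 09:15→09:15, out 19:16→19:15; 10 h 0 min − 45 min = 9 h 15 min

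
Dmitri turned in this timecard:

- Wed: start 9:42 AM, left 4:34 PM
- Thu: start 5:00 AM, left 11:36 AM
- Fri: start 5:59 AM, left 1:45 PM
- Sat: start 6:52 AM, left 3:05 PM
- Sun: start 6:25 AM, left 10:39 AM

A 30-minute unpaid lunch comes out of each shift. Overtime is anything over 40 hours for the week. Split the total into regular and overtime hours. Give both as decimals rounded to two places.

Regular 31.18 hours, overtime 0.00 hours

Wed: 9:42 AM–4:34 PM = 6 h 52 min; less 30 min break → 6 h 22 min
Thu: 5:00 AM–11:36 AM = 6 h 36 min; less 30 min break → 6 h 6 min
Fri: 5:59 AM–1:45 PM = 7 h 46 min; less 30 min break → 7 h 16 min
Sat: 6:52 AM–3:05 PM = 8 h 13 min; less 30 min break → 7 h 43 min
Sun: 6:25 AM–10:39 AM = 4 h 14 min; less 30 min break → 3 h 44 min
Total worked: 31 h 11 min = 31.18 h.
Threshold 40 h → overtime 0 h 0 min, regular 31 h 11 min.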